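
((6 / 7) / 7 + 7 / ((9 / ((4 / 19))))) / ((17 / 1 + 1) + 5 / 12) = 9592 / 617253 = 0.02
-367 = -367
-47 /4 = -11.75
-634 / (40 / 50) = -1585 / 2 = -792.50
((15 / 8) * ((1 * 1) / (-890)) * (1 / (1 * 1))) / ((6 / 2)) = -1 / 1424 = -0.00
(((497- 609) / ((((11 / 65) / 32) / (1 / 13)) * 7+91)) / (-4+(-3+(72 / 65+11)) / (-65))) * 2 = 5408000 / 9143943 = 0.59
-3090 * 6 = -18540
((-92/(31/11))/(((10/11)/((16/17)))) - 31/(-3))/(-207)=185483/1636335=0.11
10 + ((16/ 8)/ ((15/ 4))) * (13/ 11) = 1754/ 165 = 10.63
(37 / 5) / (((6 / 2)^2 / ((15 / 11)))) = 37 / 33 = 1.12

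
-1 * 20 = -20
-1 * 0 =0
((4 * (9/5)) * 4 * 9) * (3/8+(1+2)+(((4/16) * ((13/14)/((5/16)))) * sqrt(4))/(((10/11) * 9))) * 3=2419902/875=2765.60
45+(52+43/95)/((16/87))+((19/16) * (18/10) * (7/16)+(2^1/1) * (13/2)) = 8369639/24320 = 344.15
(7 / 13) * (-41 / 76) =-287 / 988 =-0.29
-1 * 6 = -6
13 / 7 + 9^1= 76 / 7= 10.86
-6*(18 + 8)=-156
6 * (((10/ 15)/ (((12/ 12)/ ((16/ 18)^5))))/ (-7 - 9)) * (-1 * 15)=40960/ 19683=2.08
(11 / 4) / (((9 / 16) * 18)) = 22 / 81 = 0.27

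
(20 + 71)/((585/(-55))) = -77/9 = -8.56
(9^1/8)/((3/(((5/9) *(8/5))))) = 0.33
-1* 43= -43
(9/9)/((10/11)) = 11/10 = 1.10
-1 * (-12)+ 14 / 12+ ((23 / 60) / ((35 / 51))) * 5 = 6703 / 420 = 15.96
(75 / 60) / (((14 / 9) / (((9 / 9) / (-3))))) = -15 / 56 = -0.27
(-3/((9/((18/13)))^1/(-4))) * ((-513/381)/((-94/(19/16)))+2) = 1155795/310388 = 3.72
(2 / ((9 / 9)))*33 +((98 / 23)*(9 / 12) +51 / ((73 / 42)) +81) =602889 / 3358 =179.54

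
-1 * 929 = -929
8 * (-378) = -3024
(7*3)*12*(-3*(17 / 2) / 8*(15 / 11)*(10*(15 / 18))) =-401625 / 44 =-9127.84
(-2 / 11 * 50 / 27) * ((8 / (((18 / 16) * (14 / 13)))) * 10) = -416000 / 18711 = -22.23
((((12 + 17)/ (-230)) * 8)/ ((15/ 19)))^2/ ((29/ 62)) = 10385248/ 2975625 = 3.49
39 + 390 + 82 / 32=6905 / 16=431.56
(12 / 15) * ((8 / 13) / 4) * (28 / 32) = 7 / 65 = 0.11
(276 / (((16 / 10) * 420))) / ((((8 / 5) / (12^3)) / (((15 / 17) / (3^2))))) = 5175 / 119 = 43.49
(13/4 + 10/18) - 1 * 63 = -2131/36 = -59.19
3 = 3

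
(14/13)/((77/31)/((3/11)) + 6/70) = 22785/194506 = 0.12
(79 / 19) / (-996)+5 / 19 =4901 / 18924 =0.26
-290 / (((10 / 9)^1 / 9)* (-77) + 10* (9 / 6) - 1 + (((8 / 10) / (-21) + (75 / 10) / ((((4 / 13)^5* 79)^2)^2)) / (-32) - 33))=2253404860996413602503065600 / 1029680104596159888235452589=2.19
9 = 9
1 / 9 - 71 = -70.89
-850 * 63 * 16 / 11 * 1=-856800 / 11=-77890.91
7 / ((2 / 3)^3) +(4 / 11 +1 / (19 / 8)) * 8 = 49997 / 1672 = 29.90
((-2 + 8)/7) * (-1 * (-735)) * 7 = 4410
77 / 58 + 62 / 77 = 2.13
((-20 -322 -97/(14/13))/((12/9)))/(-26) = 18147/1456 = 12.46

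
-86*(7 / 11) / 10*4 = -1204 / 55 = -21.89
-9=-9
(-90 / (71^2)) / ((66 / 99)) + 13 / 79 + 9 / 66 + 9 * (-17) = -1338070661 / 8761258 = -152.73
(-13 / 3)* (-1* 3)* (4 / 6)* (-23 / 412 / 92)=-13 / 2472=-0.01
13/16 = 0.81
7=7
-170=-170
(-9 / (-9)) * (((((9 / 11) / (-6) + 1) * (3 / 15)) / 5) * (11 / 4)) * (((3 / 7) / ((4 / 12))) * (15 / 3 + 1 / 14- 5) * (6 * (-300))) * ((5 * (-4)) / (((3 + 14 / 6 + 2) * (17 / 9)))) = 207765 / 9163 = 22.67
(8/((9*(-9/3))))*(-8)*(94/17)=13.11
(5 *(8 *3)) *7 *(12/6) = 1680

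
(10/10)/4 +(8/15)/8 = 19/60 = 0.32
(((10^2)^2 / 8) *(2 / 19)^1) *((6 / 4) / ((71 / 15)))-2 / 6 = 41.36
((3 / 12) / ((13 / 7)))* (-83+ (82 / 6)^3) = 116690 / 351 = 332.45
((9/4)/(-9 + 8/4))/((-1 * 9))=1/28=0.04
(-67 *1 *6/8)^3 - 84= -8125977/64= -126968.39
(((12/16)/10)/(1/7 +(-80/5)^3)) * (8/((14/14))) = -7/47785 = -0.00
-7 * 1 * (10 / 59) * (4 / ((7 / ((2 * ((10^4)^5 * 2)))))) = -16000000000000000000000 / 59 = -271186440677966101694.92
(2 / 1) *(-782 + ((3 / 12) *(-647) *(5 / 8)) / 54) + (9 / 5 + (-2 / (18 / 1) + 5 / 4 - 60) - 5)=-7040759 / 4320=-1629.81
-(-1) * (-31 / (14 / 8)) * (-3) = 372 / 7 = 53.14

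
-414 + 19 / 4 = -1637 / 4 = -409.25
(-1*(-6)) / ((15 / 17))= 34 / 5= 6.80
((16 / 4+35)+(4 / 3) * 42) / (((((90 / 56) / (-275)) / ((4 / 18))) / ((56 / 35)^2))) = -749056 / 81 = -9247.60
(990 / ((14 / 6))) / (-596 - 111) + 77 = 378103 / 4949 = 76.40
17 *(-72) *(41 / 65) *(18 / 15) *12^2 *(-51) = 2211307776 / 325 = 6804023.93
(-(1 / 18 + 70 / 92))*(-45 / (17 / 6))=5070 / 391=12.97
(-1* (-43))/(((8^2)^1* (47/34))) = 731/1504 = 0.49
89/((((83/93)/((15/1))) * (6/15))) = 620775/166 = 3739.61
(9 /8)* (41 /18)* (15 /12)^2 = 1025 /256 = 4.00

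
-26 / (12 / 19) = -247 / 6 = -41.17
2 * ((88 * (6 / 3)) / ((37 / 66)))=23232 / 37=627.89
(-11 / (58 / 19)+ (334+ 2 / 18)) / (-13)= -172525 / 6786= -25.42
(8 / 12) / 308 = 1 / 462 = 0.00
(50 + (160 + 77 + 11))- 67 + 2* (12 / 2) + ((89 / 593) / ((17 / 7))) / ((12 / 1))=29396819 / 120972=243.01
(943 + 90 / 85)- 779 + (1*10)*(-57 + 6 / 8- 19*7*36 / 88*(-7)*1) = 1275787 / 374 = 3411.20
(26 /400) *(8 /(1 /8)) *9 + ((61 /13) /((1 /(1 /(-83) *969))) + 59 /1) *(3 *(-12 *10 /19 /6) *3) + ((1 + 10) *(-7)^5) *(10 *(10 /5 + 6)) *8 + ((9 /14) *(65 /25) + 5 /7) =-848996597460561 /7175350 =-118321280.14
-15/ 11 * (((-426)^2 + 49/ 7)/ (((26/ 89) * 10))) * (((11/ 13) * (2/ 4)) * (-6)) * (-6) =-436103649/ 338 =-1290247.48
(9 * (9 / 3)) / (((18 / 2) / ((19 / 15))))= 19 / 5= 3.80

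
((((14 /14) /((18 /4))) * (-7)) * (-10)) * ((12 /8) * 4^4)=17920 /3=5973.33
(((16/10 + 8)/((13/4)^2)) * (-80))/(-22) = 6144/1859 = 3.31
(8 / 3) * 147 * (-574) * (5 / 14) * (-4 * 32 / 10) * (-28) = -28801024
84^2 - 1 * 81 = 6975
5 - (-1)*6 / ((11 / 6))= 91 / 11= 8.27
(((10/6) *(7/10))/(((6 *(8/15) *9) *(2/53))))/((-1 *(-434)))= 265/107136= 0.00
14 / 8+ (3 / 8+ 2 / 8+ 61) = 507 / 8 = 63.38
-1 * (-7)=7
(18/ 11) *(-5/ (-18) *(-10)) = -50/ 11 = -4.55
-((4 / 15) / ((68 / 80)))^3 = -4096 / 132651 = -0.03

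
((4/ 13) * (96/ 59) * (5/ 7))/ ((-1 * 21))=-640/ 37583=-0.02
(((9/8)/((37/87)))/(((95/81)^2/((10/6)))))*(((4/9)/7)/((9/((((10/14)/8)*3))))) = 63423/10471888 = 0.01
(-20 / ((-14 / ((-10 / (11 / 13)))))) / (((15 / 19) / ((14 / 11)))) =-9880 / 363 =-27.22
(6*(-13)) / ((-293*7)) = 78 / 2051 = 0.04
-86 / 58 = -43 / 29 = -1.48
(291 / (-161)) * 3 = -873 / 161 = -5.42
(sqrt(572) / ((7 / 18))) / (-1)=-36*sqrt(143) / 7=-61.50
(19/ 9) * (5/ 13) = 95/ 117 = 0.81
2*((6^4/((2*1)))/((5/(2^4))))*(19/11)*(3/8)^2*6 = 332424/55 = 6044.07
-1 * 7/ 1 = -7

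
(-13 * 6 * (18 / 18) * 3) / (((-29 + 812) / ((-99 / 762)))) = 143 / 3683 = 0.04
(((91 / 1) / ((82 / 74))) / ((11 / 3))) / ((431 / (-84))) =-848484 / 194381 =-4.37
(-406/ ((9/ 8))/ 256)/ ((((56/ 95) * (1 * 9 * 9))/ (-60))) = 13775/ 7776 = 1.77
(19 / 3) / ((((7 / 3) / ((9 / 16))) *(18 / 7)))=19 / 32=0.59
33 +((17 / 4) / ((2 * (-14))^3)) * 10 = 1448747 / 43904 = 33.00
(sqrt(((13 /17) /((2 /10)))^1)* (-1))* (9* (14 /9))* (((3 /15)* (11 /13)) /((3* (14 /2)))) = -22* sqrt(1105) /3315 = -0.22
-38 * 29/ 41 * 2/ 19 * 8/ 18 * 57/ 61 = -8816/ 7503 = -1.17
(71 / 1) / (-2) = -71 / 2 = -35.50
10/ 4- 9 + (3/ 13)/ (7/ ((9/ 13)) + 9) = -14507/ 2236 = -6.49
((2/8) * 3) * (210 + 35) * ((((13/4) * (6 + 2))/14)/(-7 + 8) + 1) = 525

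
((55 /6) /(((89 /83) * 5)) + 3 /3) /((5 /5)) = 1447 /534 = 2.71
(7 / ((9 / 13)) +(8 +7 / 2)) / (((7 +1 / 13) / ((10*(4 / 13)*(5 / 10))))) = 1945 / 414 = 4.70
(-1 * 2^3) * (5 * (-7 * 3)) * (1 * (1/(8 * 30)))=7/2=3.50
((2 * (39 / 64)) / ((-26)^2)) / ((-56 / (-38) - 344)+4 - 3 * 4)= -19 / 3694080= -0.00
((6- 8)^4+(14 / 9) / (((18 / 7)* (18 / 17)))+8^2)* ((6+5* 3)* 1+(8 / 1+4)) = 1292203 / 486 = 2658.85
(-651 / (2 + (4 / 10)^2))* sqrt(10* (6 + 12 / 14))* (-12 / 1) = 6200* sqrt(210) / 3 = 29948.85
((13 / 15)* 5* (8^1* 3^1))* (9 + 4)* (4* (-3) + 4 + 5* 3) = 9464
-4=-4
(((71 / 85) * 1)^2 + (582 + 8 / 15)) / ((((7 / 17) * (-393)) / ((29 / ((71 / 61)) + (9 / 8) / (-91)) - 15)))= -6470859421309 / 181296952200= -35.69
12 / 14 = 6 / 7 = 0.86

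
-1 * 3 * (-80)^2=-19200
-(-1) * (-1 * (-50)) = 50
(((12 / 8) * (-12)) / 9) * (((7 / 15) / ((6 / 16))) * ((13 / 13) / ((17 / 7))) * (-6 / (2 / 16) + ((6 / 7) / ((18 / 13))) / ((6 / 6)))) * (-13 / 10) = -144872 / 2295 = -63.13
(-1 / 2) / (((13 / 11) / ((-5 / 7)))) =55 / 182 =0.30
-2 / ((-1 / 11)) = 22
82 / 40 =41 / 20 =2.05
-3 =-3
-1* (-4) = 4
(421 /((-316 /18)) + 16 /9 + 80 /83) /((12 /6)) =-2506799 /236052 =-10.62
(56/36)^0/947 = 1/947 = 0.00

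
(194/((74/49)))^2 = 22591009/1369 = 16501.83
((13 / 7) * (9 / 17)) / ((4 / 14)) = 117 / 34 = 3.44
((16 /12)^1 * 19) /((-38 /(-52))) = 34.67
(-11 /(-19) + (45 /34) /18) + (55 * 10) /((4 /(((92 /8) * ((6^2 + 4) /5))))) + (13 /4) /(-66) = 1078742239 /85272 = 12650.60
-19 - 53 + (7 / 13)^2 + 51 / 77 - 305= -4893509 / 13013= -376.05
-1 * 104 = -104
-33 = -33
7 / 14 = 1 / 2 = 0.50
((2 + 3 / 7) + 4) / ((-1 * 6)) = -15 / 14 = -1.07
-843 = -843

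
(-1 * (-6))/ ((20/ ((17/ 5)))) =51/ 50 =1.02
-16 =-16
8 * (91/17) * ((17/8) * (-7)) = -637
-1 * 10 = -10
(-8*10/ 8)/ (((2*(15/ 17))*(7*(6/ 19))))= -323/ 126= -2.56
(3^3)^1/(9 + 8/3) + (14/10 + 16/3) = 9.05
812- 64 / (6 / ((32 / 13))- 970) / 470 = 2954084932 / 3638035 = 812.00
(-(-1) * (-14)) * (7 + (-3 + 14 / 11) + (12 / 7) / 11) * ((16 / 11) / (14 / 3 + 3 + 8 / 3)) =-3648 / 341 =-10.70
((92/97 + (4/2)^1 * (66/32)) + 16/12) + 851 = 1996043/2328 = 857.41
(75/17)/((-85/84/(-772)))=972720/289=3365.81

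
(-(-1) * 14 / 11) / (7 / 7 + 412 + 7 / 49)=49 / 15906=0.00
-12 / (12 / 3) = -3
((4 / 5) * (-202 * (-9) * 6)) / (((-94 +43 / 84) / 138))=-505782144 / 39265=-12881.25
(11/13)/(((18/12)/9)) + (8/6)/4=211/39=5.41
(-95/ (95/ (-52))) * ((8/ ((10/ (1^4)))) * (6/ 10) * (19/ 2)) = 5928/ 25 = 237.12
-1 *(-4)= 4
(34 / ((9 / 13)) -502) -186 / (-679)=-2765930 / 6111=-452.61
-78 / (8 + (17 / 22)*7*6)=-858 / 445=-1.93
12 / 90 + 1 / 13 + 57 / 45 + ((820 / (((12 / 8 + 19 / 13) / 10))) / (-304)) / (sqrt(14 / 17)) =96 / 65 -13325 * sqrt(238) / 20482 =-8.56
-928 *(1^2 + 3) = -3712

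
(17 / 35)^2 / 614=289 / 752150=0.00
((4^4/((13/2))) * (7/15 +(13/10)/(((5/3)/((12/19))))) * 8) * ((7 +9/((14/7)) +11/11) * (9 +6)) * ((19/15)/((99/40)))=111984640/3861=29004.05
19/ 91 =0.21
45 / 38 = 1.18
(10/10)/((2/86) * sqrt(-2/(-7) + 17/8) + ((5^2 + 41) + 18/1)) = 2899232/243535443-86 * sqrt(210)/243535443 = 0.01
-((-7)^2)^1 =-49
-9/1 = -9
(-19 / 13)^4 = 130321 / 28561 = 4.56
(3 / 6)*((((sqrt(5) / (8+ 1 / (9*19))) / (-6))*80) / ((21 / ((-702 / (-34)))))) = -1.83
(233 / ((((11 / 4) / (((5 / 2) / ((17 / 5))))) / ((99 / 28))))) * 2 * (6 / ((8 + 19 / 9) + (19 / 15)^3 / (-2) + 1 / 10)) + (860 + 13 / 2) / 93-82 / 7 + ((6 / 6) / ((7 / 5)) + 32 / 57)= 1245693805933 / 4350268006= 286.35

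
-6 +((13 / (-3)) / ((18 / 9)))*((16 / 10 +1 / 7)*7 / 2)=-1153 / 60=-19.22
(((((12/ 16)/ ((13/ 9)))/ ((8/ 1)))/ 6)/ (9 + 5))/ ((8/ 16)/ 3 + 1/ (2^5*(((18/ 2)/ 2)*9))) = 729/ 157976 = 0.00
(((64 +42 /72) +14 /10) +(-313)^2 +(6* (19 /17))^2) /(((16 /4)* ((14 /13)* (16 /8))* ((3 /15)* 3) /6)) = 3158454689 /27744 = 113842.80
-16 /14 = -8 /7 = -1.14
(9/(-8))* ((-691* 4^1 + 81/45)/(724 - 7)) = 41433/9560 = 4.33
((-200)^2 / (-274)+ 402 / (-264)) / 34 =-889179 / 204952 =-4.34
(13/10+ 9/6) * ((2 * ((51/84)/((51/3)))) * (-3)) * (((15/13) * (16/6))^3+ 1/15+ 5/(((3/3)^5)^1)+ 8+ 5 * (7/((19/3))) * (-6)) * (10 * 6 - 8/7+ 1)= -2371530782/7305025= -324.64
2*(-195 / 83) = -390 / 83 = -4.70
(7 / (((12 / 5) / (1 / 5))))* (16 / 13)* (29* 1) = 812 / 39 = 20.82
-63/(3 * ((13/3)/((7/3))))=-147/13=-11.31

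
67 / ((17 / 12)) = 804 / 17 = 47.29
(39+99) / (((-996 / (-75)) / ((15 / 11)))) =14.17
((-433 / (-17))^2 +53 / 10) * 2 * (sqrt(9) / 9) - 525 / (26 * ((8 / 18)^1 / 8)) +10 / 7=9730754 / 131495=74.00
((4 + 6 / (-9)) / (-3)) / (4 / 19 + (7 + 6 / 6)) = -0.14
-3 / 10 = -0.30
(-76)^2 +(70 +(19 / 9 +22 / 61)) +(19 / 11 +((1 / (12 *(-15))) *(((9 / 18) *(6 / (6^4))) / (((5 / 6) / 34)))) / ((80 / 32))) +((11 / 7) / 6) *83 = 2234019506651 / 380457000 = 5871.94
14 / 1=14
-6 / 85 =-0.07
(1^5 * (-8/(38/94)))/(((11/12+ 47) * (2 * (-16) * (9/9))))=141/10925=0.01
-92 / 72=-23 / 18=-1.28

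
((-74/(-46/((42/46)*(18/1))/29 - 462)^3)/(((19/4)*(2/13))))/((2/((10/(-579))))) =-0.00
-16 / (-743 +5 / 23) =92 / 4271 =0.02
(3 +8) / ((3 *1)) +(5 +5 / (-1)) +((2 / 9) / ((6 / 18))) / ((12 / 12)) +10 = 43 / 3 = 14.33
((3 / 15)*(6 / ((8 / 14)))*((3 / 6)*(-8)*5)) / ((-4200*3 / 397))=397 / 300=1.32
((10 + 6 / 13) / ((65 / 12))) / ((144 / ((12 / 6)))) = 68 / 2535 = 0.03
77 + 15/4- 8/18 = 80.31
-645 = -645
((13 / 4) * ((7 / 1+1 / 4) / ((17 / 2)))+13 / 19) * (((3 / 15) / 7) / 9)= 2977 / 271320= 0.01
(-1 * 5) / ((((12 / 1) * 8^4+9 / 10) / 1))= -50 / 491529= -0.00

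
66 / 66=1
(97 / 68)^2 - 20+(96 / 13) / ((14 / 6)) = -6227749 / 420784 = -14.80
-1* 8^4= -4096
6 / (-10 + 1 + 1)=-3 / 4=-0.75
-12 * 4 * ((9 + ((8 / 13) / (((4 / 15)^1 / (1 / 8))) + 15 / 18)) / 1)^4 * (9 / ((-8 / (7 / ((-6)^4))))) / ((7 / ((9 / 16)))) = 6216250684081 / 25268944896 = 246.00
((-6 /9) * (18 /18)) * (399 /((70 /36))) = -684 /5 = -136.80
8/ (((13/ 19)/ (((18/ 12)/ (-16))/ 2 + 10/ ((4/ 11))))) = 33383/ 104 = 320.99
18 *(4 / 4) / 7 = 18 / 7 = 2.57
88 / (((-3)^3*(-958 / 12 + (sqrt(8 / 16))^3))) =176*sqrt(2) / 1376619 + 168608 / 4129857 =0.04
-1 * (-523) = 523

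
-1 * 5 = -5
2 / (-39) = -2 / 39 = -0.05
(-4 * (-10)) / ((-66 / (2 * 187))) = -680 / 3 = -226.67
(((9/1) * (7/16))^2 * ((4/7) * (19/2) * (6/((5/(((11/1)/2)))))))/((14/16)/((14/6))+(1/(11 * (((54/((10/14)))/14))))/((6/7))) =316758519/225040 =1407.57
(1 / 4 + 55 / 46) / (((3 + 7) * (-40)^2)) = 133 / 1472000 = 0.00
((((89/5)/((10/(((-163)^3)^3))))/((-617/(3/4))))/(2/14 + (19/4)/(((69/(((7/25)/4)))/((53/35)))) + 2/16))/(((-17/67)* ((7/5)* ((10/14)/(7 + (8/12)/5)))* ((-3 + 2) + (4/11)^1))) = 78669936247514914156581526074/2787965711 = 28217684291137579975.99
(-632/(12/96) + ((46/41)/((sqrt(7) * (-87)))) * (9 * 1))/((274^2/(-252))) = 1242 * sqrt(7)/22316341 + 318528/18769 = 16.97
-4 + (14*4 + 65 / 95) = 1001 / 19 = 52.68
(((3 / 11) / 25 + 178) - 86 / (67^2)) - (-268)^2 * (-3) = 215649.99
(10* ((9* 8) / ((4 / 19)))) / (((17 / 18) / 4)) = 246240 / 17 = 14484.71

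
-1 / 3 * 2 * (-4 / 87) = 8 / 261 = 0.03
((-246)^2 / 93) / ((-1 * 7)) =-20172 / 217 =-92.96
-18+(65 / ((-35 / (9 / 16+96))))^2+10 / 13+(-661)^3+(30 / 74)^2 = -64467211747078947 / 223245568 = -288772638.69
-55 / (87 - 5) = -0.67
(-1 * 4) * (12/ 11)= -48/ 11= -4.36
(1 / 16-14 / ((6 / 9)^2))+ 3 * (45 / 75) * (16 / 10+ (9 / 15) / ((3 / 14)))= -9407 / 400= -23.52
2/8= 1/4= 0.25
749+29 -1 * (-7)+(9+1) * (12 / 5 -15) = 659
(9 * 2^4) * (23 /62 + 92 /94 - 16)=-2109.64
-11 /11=-1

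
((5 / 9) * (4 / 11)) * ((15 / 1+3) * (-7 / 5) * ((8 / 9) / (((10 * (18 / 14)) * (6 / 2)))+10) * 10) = -1363936 / 2673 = -510.26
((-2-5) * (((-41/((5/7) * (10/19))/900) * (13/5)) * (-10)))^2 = 246237265729/506250000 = 486.39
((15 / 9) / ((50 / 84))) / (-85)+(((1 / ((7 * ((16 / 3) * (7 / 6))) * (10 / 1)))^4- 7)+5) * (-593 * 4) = 4760744373790524159 / 1003536558080000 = 4743.97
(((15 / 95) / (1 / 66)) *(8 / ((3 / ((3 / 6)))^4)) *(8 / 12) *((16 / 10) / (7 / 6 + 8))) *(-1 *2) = -64 / 4275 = -0.01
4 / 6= 2 / 3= 0.67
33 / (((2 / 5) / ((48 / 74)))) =53.51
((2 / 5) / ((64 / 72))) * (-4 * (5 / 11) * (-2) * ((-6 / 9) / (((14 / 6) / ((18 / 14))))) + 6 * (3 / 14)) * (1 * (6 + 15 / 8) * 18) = -19683 / 6160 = -3.20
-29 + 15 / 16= -449 / 16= -28.06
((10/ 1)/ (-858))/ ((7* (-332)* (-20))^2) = -1/ 185361496320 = -0.00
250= 250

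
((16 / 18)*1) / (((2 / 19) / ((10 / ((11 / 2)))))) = 1520 / 99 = 15.35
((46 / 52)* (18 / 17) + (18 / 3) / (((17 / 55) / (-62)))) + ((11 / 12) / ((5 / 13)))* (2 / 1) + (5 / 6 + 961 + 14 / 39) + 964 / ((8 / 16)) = 5610194 / 3315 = 1692.37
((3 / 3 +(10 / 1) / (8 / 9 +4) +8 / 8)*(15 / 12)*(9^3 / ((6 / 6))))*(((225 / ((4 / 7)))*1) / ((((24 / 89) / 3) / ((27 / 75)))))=5813369.86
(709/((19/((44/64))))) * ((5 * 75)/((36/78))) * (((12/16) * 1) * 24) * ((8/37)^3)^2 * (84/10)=15697627545600/48748801771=322.01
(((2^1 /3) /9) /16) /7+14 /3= 7057 /1512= 4.67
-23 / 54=-0.43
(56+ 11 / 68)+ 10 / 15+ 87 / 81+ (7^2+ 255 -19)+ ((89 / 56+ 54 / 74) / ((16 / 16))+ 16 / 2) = 335930621 / 951048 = 353.22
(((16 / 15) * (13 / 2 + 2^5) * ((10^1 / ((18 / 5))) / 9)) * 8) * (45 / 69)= 123200 / 1863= 66.13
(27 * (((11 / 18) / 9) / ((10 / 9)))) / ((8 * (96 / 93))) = 1023 / 5120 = 0.20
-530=-530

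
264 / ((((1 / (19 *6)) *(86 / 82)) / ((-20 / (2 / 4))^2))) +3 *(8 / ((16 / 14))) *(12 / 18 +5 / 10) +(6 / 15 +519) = 19743209877 / 430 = 45914441.57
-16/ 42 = -8/ 21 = -0.38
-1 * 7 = -7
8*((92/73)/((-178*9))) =-368/58473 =-0.01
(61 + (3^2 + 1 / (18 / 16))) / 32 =319 / 144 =2.22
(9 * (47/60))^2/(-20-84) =-19881/41600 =-0.48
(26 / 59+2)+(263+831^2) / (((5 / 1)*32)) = 5097707 / 1180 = 4320.09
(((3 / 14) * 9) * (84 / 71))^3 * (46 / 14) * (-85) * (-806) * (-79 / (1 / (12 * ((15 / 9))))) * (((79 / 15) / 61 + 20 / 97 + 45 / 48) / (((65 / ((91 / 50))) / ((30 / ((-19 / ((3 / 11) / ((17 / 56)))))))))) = 456783942234675890016 / 2213058559415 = 206403911.14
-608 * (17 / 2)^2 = -43928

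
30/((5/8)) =48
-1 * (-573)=573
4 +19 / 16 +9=227 / 16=14.19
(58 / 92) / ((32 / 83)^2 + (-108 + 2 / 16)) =-799124 / 136551345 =-0.01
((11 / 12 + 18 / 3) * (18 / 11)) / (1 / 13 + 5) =1079 / 484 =2.23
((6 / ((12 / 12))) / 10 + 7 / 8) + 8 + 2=459 / 40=11.48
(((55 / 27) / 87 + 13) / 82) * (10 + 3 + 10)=351808 / 96309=3.65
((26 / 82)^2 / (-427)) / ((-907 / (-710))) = -119990 / 651032809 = -0.00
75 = 75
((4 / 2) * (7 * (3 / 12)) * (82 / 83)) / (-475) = -287 / 39425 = -0.01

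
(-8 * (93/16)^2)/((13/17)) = -353.44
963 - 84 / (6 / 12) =795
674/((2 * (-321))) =-337/321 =-1.05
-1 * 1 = -1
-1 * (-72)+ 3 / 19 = 72.16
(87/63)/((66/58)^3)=707281/754677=0.94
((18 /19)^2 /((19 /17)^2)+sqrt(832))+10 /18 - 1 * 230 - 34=-308148367 /1172889+8 * sqrt(13)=-233.88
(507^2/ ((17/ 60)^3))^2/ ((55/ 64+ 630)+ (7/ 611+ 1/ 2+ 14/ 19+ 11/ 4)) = 50898104733633682636800000/ 253006787961323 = 201172882133.95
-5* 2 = -10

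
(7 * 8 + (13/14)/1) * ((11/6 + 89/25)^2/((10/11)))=5737834927/3150000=1821.53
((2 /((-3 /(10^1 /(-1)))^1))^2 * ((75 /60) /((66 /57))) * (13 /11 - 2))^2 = 22562500 /14641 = 1541.05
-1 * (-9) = 9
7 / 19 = 0.37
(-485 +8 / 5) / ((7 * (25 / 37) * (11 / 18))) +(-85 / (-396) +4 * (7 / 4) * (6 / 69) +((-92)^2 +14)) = 66239132809 / 7969500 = 8311.58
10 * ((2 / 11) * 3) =60 / 11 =5.45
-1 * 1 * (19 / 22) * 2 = -19 / 11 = -1.73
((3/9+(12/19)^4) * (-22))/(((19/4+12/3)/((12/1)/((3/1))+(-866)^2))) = -2541247259584/2736741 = -928566.96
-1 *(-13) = 13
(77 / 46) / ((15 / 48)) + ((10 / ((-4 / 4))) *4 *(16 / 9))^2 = 5062.15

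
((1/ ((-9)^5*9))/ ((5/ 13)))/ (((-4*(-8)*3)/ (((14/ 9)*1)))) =-91/ 1147912560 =-0.00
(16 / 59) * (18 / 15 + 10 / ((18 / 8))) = 4064 / 2655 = 1.53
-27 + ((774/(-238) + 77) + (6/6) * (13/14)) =1621/34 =47.68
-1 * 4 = -4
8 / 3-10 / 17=106 / 51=2.08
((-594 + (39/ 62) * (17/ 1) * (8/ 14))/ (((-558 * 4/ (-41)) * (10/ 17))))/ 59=-7409807/ 23813580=-0.31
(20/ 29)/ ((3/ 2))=40/ 87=0.46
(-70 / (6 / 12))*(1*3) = -420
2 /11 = 0.18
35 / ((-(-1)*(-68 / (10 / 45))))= -35 / 306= -0.11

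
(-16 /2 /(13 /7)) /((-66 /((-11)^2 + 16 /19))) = 64820 /8151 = 7.95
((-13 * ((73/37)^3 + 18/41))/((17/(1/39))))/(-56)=16861451/5931263688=0.00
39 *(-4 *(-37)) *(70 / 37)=10920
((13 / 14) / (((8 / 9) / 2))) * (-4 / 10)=-117 / 140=-0.84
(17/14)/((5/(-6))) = -51/35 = -1.46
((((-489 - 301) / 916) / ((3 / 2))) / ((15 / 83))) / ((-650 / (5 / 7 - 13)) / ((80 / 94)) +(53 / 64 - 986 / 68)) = -18044864 / 275050755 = -0.07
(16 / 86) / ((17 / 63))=504 / 731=0.69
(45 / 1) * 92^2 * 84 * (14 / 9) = 49768320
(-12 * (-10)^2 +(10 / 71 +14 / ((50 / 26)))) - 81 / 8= -17078399 / 14200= -1202.70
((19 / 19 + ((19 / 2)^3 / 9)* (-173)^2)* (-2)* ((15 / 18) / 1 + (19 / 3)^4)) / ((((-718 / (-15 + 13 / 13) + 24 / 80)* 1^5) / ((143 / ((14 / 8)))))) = -243797268617045 / 16767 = -14540303490.01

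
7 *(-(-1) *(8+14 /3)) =88.67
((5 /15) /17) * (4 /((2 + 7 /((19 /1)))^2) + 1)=0.03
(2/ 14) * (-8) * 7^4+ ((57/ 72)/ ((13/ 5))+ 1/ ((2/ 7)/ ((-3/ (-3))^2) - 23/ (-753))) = -1425362459/ 520104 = -2740.53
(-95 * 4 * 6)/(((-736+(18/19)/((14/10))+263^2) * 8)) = -12635/3033893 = -0.00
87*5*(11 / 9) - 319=638 / 3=212.67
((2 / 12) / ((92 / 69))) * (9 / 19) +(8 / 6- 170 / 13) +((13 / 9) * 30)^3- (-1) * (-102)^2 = 91762.69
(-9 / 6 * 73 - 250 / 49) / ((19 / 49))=-11231 / 38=-295.55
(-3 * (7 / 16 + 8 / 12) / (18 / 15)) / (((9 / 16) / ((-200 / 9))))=26500 / 243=109.05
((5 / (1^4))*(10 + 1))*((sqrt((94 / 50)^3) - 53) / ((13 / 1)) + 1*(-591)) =-425480 / 13 + 517*sqrt(47) / 325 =-32718.33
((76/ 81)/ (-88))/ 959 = -19/ 1708938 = -0.00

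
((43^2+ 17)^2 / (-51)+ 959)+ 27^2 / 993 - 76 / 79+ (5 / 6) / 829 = -148840398531431 / 2211107142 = -67314.87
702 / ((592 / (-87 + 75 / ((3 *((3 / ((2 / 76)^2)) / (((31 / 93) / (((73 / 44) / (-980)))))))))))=-815252061 / 7800488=-104.51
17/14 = 1.21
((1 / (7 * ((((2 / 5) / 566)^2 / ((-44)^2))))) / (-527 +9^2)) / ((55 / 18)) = -634304880 / 1561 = -406345.21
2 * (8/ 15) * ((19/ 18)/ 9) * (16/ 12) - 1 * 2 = -6682/ 3645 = -1.83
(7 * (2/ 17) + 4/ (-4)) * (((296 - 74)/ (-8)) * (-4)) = -333/ 17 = -19.59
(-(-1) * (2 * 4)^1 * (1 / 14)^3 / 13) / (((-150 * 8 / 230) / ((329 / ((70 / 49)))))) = -1081 / 109200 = -0.01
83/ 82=1.01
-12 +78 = 66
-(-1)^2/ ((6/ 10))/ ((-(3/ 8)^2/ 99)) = 3520/ 3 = 1173.33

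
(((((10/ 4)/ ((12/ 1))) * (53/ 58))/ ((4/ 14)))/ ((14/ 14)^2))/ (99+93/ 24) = 1855/ 286404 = 0.01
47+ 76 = 123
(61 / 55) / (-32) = -61 / 1760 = -0.03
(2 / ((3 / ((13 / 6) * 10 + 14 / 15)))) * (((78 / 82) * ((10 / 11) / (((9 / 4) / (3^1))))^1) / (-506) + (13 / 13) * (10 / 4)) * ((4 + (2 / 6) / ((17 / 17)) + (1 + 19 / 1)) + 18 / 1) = 1593.10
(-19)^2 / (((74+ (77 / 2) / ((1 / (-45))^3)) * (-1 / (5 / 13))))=3610 / 91214201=0.00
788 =788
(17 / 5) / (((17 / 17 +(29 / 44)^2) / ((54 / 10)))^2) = 48.19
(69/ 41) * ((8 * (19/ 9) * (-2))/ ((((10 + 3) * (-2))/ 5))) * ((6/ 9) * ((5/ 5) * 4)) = 139840/ 4797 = 29.15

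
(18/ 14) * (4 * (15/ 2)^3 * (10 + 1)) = 334125/ 14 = 23866.07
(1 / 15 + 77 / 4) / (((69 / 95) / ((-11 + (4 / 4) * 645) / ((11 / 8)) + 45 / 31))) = 3473306267 / 282348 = 12301.51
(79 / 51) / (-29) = -79 / 1479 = -0.05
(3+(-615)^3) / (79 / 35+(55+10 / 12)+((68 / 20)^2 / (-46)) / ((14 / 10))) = -112349843676 / 27971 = -4016654.52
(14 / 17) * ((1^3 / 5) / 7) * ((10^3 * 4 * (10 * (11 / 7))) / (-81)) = -18.26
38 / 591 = 0.06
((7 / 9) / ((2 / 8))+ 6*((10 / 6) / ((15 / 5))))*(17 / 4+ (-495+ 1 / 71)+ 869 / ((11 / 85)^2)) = 1552148063 / 4686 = 331230.91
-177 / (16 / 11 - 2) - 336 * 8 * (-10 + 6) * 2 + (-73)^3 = -734377 / 2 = -367188.50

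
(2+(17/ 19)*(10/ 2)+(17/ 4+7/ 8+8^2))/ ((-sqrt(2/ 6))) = -11491*sqrt(3)/ 152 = -130.94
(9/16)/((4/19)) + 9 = 747/64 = 11.67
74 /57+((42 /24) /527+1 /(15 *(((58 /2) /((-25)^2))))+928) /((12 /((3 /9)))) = 3401511991 /125442864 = 27.12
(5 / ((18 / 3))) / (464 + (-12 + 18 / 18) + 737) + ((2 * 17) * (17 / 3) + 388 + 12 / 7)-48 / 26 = 10777061 / 18564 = 580.54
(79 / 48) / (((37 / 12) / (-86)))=-3397 / 74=-45.91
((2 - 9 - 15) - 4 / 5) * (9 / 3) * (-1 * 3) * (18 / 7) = 18468 / 35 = 527.66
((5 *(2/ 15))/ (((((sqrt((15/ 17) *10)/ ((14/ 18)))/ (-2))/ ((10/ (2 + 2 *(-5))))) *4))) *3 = 7 *sqrt(102)/ 216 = 0.33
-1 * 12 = -12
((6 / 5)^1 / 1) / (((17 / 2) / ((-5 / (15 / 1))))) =-4 / 85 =-0.05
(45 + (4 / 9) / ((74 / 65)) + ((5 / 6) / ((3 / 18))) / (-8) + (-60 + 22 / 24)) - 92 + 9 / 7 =-1958641 / 18648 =-105.03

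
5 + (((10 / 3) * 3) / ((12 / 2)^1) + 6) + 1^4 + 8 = 65 / 3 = 21.67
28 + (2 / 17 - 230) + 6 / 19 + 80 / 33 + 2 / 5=-10591972 / 53295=-198.74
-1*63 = -63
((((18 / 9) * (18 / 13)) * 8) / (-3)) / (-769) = 96 / 9997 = 0.01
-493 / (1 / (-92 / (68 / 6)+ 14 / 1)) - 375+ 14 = -3261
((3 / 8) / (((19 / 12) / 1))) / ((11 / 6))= 27 / 209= 0.13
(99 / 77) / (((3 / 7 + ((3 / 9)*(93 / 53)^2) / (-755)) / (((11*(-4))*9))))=-57261465 / 48047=-1191.78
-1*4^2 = -16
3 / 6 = 1 / 2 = 0.50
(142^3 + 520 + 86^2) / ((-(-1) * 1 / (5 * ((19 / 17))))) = 272764380 / 17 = 16044963.53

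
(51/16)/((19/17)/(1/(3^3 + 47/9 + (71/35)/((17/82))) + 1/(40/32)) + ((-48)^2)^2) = 803333589/1337860381822144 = 0.00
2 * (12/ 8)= 3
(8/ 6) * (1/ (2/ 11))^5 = 161051/ 24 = 6710.46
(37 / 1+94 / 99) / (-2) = -3757 / 198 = -18.97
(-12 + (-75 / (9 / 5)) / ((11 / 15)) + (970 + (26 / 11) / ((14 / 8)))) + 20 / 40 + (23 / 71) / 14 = 4937005 / 5467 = 903.06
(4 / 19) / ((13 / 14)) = 56 / 247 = 0.23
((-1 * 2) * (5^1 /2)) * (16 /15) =-5.33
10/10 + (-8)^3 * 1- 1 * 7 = -518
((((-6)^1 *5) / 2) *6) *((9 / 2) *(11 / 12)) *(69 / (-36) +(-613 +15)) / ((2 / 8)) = 3563505 / 4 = 890876.25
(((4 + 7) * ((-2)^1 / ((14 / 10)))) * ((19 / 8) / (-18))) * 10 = 5225 / 252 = 20.73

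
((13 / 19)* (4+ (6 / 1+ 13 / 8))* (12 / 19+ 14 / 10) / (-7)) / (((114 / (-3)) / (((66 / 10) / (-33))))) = -233337 / 19205200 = -0.01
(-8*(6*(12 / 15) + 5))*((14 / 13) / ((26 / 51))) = -139944 / 845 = -165.61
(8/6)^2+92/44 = 383/99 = 3.87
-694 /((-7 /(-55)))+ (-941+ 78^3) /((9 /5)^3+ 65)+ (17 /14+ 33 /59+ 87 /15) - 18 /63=11343359774 /9141755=1240.83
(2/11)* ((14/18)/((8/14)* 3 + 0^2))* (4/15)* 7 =686/4455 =0.15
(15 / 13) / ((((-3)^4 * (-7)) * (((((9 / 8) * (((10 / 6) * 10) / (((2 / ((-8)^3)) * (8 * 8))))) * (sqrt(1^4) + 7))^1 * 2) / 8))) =1 / 73710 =0.00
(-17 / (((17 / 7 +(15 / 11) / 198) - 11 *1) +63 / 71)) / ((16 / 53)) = 162550311 / 22160872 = 7.34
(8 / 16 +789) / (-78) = -1579 / 156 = -10.12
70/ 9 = 7.78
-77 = -77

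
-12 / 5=-2.40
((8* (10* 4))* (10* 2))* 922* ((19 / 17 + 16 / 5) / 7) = 3639653.11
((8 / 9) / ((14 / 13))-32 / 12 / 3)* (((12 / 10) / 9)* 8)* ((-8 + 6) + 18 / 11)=256 / 10395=0.02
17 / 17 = 1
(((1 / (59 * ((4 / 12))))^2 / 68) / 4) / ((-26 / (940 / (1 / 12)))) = -6345 / 1538602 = -0.00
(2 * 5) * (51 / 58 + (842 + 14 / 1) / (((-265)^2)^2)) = 251509131523 / 28602993625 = 8.79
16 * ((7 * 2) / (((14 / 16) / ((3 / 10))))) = 384 / 5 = 76.80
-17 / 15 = -1.13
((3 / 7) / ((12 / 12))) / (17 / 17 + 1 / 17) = 0.40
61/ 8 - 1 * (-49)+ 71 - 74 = 429/ 8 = 53.62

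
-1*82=-82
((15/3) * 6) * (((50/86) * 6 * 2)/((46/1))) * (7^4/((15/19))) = 13685700/989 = 13837.92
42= 42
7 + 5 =12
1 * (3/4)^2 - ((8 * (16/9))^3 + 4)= -33594527/11664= -2880.19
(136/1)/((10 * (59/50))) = 11.53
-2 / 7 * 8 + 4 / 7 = -12 / 7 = -1.71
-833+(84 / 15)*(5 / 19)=-15799 / 19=-831.53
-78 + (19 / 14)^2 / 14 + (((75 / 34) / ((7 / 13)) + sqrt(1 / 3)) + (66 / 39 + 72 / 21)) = -41631567 / 606424 + sqrt(3) / 3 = -68.07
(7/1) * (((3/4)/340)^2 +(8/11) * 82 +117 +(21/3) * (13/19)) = 490931942767/386566400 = 1269.98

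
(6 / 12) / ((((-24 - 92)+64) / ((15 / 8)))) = -15 / 832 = -0.02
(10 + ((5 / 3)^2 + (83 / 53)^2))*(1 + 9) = 3850360 / 25281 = 152.30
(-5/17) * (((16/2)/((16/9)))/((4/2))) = -45/68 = -0.66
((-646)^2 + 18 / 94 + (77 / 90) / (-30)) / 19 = 52957421081 / 2411100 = 21964.01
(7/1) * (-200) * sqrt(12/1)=-2800 * sqrt(3)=-4849.74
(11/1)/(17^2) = 11/289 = 0.04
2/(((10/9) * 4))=9/20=0.45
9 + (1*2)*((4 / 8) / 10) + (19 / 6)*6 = 281 / 10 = 28.10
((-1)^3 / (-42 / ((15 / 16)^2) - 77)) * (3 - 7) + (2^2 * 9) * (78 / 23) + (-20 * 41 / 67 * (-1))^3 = 126587819606236 / 64741341091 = 1955.29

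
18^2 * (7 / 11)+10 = 2378 / 11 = 216.18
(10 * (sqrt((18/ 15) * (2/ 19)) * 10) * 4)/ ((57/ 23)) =3680 * sqrt(285)/ 1083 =57.36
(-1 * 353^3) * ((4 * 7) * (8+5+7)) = -24632707120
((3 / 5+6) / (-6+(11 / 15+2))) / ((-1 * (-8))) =-99 / 392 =-0.25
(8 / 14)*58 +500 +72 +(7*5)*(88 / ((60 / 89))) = 108650 / 21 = 5173.81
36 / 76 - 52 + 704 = 12397 / 19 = 652.47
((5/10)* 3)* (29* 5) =435/2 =217.50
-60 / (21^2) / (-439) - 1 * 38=-2452234 / 64533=-38.00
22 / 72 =11 / 36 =0.31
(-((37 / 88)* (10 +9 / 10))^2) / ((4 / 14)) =-113855623 / 1548800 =-73.51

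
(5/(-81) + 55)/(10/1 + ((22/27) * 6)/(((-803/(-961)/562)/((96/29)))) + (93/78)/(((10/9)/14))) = 1224684500/243205855641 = 0.01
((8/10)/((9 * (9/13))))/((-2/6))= -52/135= -0.39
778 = 778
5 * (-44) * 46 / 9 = -1124.44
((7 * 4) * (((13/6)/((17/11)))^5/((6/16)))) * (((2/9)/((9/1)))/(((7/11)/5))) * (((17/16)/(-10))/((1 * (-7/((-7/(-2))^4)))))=225614492041939/1262548871424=178.70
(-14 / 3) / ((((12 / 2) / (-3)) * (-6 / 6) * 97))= -0.02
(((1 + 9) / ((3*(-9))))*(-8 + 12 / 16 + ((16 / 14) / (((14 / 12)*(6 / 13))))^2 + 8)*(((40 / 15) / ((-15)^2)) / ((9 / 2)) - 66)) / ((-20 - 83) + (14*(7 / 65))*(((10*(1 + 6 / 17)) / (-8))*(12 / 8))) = -8943399790676 / 7437996830565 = -1.20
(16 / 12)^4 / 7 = 256 / 567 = 0.45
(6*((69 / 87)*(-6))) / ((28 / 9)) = -1863 / 203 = -9.18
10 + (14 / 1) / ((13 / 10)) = 270 / 13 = 20.77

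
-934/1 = -934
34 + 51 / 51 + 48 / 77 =2743 / 77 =35.62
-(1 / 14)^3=-1 / 2744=-0.00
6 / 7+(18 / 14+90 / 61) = 1545 / 427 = 3.62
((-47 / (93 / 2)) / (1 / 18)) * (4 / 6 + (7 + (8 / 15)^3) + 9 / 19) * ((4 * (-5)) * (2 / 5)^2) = 1599437824 / 3313125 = 482.76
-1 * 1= -1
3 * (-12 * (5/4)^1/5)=-9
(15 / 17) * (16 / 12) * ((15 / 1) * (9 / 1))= 2700 / 17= 158.82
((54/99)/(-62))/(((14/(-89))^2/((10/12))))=-39605/133672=-0.30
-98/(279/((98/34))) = -1.01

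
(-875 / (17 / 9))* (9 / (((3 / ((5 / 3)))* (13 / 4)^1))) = -157500 / 221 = -712.67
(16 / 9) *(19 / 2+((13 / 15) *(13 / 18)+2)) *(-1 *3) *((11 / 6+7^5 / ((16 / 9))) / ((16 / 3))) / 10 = -742996649 / 64800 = -11466.00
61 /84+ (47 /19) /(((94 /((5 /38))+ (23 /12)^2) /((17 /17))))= 86008661 /117878964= 0.73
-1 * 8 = -8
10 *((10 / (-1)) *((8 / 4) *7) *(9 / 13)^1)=-12600 / 13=-969.23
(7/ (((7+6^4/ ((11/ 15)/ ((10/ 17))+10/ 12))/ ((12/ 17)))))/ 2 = 0.00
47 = 47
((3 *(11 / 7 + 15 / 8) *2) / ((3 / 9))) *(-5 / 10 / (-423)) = 193 / 2632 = 0.07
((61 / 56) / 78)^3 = 226981 / 83338924032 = 0.00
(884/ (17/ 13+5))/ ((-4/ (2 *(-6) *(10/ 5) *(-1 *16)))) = -551616/ 41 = -13454.05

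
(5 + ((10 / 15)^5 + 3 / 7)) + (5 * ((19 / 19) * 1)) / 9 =10403 / 1701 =6.12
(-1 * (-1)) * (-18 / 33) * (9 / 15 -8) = 222 / 55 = 4.04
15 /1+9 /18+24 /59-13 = 343 /118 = 2.91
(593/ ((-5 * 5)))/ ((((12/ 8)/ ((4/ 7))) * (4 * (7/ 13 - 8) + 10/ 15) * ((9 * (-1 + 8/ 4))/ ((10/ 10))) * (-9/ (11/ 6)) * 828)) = -0.00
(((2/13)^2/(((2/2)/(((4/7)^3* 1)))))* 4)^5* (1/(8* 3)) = 140737488355328/1963475009163309593863821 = 0.00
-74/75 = -0.99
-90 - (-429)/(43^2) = -165981/1849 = -89.77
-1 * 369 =-369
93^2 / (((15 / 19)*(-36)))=-18259 / 60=-304.32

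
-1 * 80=-80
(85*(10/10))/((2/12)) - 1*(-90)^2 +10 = -7580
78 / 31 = 2.52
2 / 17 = 0.12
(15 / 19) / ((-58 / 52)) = -390 / 551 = -0.71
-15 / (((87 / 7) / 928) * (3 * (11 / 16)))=-17920 / 33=-543.03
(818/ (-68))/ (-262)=409/ 8908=0.05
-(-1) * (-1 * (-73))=73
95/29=3.28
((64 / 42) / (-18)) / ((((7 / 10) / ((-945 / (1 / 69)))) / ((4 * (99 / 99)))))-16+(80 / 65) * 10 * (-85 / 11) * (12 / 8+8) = 30653984 / 1001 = 30623.36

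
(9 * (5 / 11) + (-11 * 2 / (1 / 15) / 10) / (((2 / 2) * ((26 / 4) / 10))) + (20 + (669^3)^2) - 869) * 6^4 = 116188115598686486576.90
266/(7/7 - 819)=-133/409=-0.33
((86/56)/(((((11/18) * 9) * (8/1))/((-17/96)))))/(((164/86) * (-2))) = 31433/19396608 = 0.00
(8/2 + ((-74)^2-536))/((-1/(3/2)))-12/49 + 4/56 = -726785/98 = -7416.17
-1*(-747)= 747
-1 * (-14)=14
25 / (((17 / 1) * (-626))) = -25 / 10642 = -0.00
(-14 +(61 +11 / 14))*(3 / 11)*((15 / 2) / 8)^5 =9.44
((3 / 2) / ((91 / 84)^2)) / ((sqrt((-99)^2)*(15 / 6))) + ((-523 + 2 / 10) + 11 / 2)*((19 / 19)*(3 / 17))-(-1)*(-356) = -141354869 / 316030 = -447.28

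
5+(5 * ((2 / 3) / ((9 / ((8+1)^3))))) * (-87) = -23485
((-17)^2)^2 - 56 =83465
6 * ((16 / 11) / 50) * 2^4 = 2.79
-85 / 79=-1.08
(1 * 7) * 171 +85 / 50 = 11987 / 10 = 1198.70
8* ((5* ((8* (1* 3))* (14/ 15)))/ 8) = 112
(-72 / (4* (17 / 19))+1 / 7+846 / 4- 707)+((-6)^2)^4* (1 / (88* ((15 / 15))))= 48619063 / 2618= 18571.07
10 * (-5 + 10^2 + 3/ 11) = 10480/ 11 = 952.73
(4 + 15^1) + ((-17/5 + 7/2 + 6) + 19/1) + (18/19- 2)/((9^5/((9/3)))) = 164923657/3739770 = 44.10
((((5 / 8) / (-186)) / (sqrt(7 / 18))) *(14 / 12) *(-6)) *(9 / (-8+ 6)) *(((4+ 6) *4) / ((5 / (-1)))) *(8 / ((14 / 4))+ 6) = 1305 *sqrt(14) / 434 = 11.25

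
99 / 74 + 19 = 1505 / 74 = 20.34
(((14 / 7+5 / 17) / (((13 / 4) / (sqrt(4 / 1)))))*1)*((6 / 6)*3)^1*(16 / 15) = 384 / 85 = 4.52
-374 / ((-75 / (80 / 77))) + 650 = 68794 / 105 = 655.18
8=8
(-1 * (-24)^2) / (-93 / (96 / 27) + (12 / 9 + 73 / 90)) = 829440 / 34577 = 23.99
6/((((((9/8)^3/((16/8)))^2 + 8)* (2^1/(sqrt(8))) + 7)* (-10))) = -0.05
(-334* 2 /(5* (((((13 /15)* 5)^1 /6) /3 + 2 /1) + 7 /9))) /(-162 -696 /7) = 42084 /248575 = 0.17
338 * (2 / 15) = 676 / 15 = 45.07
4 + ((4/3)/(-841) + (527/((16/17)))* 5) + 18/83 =9394599643/3350544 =2803.90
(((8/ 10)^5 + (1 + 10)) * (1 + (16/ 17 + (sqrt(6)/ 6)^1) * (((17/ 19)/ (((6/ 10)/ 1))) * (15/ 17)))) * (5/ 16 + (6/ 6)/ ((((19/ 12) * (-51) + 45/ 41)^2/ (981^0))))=10072669589073 * sqrt(6)/ 12968789644000 + 21847620338699337/ 2755867799350000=9.83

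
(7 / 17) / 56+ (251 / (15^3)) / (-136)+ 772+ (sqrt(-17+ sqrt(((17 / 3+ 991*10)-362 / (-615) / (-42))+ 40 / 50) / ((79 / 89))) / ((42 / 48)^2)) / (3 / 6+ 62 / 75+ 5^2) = 640*sqrt(-1966298353425+ 30268455*sqrt(183781864910)) / 4387248173+ 88587781 / 114750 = 772.49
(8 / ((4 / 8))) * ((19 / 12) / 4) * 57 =361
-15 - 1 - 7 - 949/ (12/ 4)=-1018/ 3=-339.33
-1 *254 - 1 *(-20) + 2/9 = -2104/9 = -233.78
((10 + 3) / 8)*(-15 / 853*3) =-585 / 6824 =-0.09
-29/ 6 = -4.83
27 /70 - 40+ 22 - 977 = -69623 /70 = -994.61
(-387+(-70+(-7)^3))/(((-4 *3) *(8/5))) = 125/3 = 41.67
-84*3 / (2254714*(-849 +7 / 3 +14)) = 27 / 201152699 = 0.00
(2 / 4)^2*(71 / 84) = 0.21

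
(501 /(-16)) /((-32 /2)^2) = -501 /4096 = -0.12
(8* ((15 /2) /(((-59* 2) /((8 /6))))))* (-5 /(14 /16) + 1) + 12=6276 /413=15.20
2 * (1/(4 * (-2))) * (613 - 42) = -571/4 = -142.75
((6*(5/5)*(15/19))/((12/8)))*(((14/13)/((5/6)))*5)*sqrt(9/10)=1512*sqrt(10)/247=19.36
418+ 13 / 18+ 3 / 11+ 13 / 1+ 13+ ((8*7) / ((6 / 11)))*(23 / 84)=473.11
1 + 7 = 8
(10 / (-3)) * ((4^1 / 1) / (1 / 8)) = -106.67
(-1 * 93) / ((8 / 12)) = -279 / 2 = -139.50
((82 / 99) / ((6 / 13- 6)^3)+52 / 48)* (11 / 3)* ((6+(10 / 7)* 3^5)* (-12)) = -16757.39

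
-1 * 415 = -415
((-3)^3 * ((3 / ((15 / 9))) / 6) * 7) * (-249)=141183 / 10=14118.30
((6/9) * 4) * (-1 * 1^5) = -2.67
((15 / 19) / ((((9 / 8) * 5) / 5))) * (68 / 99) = 2720 / 5643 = 0.48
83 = 83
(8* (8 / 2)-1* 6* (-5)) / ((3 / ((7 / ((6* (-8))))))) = -3.01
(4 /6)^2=4 /9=0.44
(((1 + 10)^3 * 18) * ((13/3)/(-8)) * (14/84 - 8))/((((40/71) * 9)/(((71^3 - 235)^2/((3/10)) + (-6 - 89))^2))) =3645875357232724326669471000.00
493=493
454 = 454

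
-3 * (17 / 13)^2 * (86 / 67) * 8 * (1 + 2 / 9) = -2187152 / 33969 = -64.39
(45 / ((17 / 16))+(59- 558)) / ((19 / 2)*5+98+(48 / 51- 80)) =-15526 / 2259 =-6.87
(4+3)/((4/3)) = 5.25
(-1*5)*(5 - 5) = 0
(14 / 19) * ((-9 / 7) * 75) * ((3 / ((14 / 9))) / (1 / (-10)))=1370.30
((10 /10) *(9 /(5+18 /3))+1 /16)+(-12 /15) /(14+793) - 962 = -682549199 /710160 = -961.12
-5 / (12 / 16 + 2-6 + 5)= -20 / 7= -2.86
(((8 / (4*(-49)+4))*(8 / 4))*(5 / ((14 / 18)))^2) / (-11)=675 / 2156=0.31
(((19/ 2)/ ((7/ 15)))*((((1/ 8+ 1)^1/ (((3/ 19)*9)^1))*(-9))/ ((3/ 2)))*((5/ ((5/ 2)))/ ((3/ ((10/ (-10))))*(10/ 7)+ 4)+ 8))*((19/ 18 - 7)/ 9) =63.87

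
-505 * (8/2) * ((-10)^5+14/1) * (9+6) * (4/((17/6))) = 4277048188.24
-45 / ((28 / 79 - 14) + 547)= -237 / 2809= -0.08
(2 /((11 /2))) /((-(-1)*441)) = 4 /4851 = 0.00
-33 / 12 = -11 / 4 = -2.75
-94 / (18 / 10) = -470 / 9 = -52.22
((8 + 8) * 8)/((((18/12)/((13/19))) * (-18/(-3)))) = 1664/171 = 9.73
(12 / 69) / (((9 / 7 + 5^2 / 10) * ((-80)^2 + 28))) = 14 / 1958933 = 0.00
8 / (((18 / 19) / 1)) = 76 / 9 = 8.44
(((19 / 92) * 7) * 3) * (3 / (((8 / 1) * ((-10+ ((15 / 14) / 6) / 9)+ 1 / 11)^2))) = 574858053 / 34567738174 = 0.02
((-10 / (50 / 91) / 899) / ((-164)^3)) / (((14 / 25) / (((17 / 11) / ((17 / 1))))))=0.00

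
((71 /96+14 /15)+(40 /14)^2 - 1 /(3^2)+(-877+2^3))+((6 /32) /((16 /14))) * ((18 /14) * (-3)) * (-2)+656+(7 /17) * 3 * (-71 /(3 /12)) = -1326268081 /2399040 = -552.83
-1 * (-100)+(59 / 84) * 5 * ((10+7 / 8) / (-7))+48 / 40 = 750633 / 7840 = 95.74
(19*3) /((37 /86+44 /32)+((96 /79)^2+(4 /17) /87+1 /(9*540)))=73301131404360 /4224240395573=17.35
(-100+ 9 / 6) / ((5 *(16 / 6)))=-7.39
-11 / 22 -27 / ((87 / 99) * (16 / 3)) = -2905 / 464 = -6.26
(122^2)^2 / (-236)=-55383364 / 59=-938701.08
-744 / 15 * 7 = -1736 / 5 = -347.20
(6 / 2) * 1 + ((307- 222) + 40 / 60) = 266 / 3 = 88.67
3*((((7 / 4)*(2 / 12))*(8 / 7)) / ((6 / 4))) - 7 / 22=23 / 66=0.35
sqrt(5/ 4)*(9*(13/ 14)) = 117*sqrt(5)/ 28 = 9.34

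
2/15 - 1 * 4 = -3.87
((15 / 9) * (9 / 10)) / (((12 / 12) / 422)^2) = 267126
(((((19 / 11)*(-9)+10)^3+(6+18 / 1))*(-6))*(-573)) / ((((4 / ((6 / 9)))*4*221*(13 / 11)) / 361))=-40343988561 / 1390532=-29013.35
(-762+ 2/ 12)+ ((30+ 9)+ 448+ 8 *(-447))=-23105/ 6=-3850.83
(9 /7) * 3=27 /7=3.86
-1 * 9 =-9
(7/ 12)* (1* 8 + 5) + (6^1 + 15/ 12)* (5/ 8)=1163/ 96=12.11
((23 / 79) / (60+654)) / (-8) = -23 / 451248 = -0.00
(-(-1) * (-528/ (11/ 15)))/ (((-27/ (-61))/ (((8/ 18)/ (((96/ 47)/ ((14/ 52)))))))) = -100345/ 1053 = -95.29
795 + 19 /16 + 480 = 20419 /16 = 1276.19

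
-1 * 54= -54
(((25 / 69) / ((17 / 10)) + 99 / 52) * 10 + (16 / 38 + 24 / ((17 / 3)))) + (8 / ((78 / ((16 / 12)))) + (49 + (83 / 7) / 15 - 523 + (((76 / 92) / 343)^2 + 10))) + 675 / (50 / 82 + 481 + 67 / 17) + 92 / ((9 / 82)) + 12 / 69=902822802891287371 / 2242817145872310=402.54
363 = 363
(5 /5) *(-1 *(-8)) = 8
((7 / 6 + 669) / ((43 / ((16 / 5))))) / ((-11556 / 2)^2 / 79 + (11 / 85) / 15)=216008120 / 1830348232667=0.00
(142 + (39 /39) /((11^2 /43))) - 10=16015 /121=132.36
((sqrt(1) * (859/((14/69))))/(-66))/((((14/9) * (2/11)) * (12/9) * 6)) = -177813/6272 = -28.35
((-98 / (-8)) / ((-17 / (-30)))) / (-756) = -0.03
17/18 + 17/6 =34/9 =3.78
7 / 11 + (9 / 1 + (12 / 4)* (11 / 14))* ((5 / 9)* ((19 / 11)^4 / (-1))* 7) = -34479163 / 87846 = -392.50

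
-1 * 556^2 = -309136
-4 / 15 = -0.27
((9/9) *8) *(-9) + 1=-71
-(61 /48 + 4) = -253 /48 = -5.27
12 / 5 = 2.40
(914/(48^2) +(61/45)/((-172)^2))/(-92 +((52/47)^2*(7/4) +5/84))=-0.00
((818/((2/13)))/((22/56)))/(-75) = -148876/825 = -180.46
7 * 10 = 70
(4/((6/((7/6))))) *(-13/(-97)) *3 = 91/291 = 0.31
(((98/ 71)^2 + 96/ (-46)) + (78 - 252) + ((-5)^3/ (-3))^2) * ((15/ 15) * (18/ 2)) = 1629852953/ 115943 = 14057.36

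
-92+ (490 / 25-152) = -1122 / 5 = -224.40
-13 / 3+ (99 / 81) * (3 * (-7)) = -30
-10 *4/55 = -0.73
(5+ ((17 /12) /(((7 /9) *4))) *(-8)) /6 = 19 /84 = 0.23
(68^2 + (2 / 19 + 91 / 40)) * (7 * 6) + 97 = 73873889 / 380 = 194404.97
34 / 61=0.56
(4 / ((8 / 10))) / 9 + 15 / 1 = 140 / 9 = 15.56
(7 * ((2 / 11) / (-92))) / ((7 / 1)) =-1 / 506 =-0.00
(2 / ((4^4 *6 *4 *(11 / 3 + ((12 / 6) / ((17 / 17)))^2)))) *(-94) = -47 / 11776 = -0.00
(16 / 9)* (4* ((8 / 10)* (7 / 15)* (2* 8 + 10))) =46592 / 675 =69.03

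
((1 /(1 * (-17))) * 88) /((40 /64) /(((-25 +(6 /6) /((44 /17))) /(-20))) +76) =-47652 /704293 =-0.07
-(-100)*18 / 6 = 300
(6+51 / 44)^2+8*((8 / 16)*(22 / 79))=8009143 / 152944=52.37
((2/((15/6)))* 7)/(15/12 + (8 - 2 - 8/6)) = 336/355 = 0.95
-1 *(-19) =19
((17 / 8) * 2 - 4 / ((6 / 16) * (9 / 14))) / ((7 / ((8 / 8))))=-1333 / 756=-1.76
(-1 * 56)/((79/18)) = -1008/79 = -12.76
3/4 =0.75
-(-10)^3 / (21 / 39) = 13000 / 7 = 1857.14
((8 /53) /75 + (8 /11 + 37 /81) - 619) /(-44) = 364687837 /25972650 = 14.04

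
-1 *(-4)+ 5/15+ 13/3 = 26/3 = 8.67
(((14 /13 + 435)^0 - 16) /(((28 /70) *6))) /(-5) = 5 /4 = 1.25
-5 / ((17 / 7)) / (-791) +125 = 240130 / 1921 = 125.00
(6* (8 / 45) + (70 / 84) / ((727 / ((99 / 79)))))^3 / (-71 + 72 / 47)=-0.02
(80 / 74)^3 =64000 / 50653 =1.26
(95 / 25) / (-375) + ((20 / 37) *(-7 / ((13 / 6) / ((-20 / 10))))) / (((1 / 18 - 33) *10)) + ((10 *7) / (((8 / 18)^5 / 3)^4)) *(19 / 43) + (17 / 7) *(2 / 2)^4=2451635688862804941856247894733149 / 88498797222895288320000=27702474675.31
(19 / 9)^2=361 / 81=4.46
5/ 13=0.38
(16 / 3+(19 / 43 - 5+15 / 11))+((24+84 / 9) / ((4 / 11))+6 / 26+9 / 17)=94.57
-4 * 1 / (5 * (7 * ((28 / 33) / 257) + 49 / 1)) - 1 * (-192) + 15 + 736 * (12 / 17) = 25674990867 / 35340025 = 726.51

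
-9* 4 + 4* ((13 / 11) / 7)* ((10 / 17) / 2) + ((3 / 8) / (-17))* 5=-376067 / 10472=-35.91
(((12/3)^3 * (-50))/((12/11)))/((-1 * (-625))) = -352/75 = -4.69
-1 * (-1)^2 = -1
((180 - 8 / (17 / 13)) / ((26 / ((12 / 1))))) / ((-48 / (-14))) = 5173 / 221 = 23.41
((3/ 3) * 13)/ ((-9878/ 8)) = -52/ 4939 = -0.01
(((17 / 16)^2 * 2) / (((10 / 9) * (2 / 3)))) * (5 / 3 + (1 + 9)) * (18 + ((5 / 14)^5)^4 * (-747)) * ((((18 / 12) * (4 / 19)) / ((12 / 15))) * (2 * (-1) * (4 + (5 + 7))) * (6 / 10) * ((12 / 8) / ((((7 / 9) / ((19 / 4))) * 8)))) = -5555.07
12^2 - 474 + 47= -283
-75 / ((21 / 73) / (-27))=7039.29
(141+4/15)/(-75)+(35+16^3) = 4129.12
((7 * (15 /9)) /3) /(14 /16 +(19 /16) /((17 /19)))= 9520 /5391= 1.77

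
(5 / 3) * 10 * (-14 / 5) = -140 / 3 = -46.67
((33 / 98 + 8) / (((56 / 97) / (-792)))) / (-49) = 7845651 / 33614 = 233.40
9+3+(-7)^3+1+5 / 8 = -2635 / 8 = -329.38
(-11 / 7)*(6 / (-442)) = 0.02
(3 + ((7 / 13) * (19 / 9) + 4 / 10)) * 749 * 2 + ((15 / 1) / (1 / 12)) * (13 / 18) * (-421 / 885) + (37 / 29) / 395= 532500496589 / 79073865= 6734.22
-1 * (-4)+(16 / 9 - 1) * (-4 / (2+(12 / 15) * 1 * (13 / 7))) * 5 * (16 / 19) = 2524 / 10431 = 0.24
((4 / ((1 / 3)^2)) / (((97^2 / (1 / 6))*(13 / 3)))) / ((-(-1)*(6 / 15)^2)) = 225 / 244634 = 0.00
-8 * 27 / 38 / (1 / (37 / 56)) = -999 / 266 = -3.76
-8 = -8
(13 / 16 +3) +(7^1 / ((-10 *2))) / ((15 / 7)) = 4379 / 1200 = 3.65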